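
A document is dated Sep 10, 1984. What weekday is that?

Monday

January 1, 1984 is a Sunday.
Jan 1, 1984 → Feb 1, 1984: 31 days (January has 31).
Feb 1, 1984 → Mar 1, 1984: 29 days (February has 29).
Mar 1, 1984 → Apr 1, 1984: 31 days (March has 31).
Apr 1, 1984 → May 1, 1984: 30 days (April has 30).
May 1, 1984 → Jun 1, 1984: 31 days (May has 31).
Jun 1, 1984 → Jul 1, 1984: 30 days (June has 30).
Jul 1, 1984 → Aug 1, 1984: 31 days (July has 31).
Aug 1, 1984 → Sep 1, 1984: 31 days (August has 31).
Sep 1, 1984 → Sep 10, 1984: 9 days.
Total: 253 days.
253 mod 7 = 1, so Sunday + 1 = Monday.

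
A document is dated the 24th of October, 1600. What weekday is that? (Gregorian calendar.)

Tuesday

Doomsday rule: the anchor day for the 1600s is Tuesday. For year 00: 0÷12 = 0 r 0, and 0÷4 = 0, so 0+0+0 = 0.
Tuesday + 0 ≡ Tuesday — that's 1600's doomsday.
In October the doomsday date is Oct 10.
Oct 24 is 14 days after Oct 10; 14 mod 7 = 0, so Tuesday + 0 = Tuesday.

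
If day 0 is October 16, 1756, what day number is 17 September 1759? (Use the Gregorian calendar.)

1066

Oct 16, 1756 → Oct 16, 1757: 365 days.
Oct 16, 1757 → Oct 16, 1758: 365 days.
Oct 16, 1758 → Nov 16, 1758: 31 days (October has 31).
Nov 16, 1758 → Dec 16, 1758: 30 days (November has 30).
Dec 16, 1758 → Jan 16, 1759: 31 days (December has 31).
Jan 16, 1759 → Feb 16, 1759: 31 days (January has 31).
Feb 16, 1759 → Mar 16, 1759: 28 days (February has 28).
Mar 16, 1759 → Apr 16, 1759: 31 days (March has 31).
Apr 16, 1759 → May 16, 1759: 30 days (April has 30).
May 16, 1759 → Jun 16, 1759: 31 days (May has 31).
Jun 16, 1759 → Jul 16, 1759: 30 days (June has 30).
Jul 16, 1759 → Aug 16, 1759: 31 days (July has 31).
Aug 16, 1759 → Sep 16, 1759: 31 days (August has 31).
Sep 16, 1759 → Sep 17, 1759: 1 days.
Total: 1066 days.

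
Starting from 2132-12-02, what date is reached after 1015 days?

September 13, 2135

+365 (one year) → Dec 2, 2133 (650 left).
+365 (one year) → Dec 2, 2134 (285 left).
Dec has 31 days: +30 → Jan 1, 2135 (255 left).
Jan has 31 days: +31 → Feb 1, 2135 (224 left).
Feb has 28 days: +28 → Mar 1, 2135 (196 left).
Mar has 31 days: +31 → Apr 1, 2135 (165 left).
Apr has 30 days: +30 → May 1, 2135 (135 left).
May has 31 days: +31 → Jun 1, 2135 (104 left).
Jun has 30 days: +30 → Jul 1, 2135 (74 left).
Jul has 31 days: +31 → Aug 1, 2135 (43 left).
Aug has 31 days: +31 → Sep 1, 2135 (12 left).
+12 → Sep 13, 2135.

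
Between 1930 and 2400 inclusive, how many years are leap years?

115

Multiples of 4 in [1930,2400]: 118.
Of those, multiples of 100: 5 (not leap unless ÷400).
Multiples of 400: 2.
Leap years = 118 − 5 + 2 = 115.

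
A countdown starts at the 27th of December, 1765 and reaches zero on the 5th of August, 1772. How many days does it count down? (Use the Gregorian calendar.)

Dec 27, 1765 → Dec 27, 1766: 365 days.
Dec 27, 1766 → Dec 27, 1767: 365 days.
Dec 27, 1767 → Dec 27, 1768: 366 days (Feb 29, 1768 is in that span).
Dec 27, 1768 → Dec 27, 1769: 365 days.
Dec 27, 1769 → Dec 27, 1770: 365 days.
Dec 27, 1770 → Dec 27, 1771: 365 days.
Dec 27, 1771 → Jan 27, 1772: 31 days (December has 31).
Jan 27, 1772 → Feb 27, 1772: 31 days (January has 31).
Feb 27, 1772 → Mar 27, 1772: 29 days (February has 29).
Mar 27, 1772 → Apr 27, 1772: 31 days (March has 31).
Apr 27, 1772 → May 27, 1772: 30 days (April has 30).
May 27, 1772 → Jun 27, 1772: 31 days (May has 31).
Jun 27, 1772 → Jul 27, 1772: 30 days (June has 30).
Jul 27, 1772 → Aug 5, 1772: 9 days.
Total: 2413 days.

2413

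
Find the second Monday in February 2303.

February 9, 2303

February 1, 2303 is a Sunday.
The first Monday is therefore February 2 (1 days later).
The second Monday is 2 + 1×7 = February 9.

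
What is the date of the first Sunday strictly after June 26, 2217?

Jun 26, 2217 is a Thursday.
From Thursday to the next Sunday is 3 days.
Jun 26, 2217 + 3 = Jun 29, 2217.

June 29, 2217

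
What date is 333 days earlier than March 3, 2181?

−3 → Feb 28, 2181 (end of Feb, 28 days; 330 left).
−28 → Jan 31, 2181 (end of Jan, 31 days; 302 left).
−31 → Dec 31, 2180 (end of Dec, 31 days; 271 left).
−31 → Nov 30, 2180 (end of Nov, 30 days; 240 left).
−30 → Oct 31, 2180 (end of Oct, 31 days; 210 left).
−31 → Sep 30, 2180 (end of Sep, 30 days; 179 left).
−30 → Aug 31, 2180 (end of Aug, 31 days; 149 left).
−31 → Jul 31, 2180 (end of Jul, 31 days; 118 left).
−31 → Jun 30, 2180 (end of Jun, 30 days; 87 left).
−30 → May 31, 2180 (end of May, 31 days; 57 left).
−31 → Apr 30, 2180 (end of Apr, 30 days; 26 left).
−26 → Apr 4, 2180.

April 4, 2180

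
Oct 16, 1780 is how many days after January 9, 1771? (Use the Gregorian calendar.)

3568

Jan 9, 1771 → Jan 9, 1772: 365 days.
Jan 9, 1772 → Jan 9, 1773: 366 days (Feb 29, 1772 is in that span).
Jan 9, 1773 → Jan 9, 1774: 365 days.
Jan 9, 1774 → Jan 9, 1775: 365 days.
Jan 9, 1775 → Jan 9, 1776: 365 days.
Jan 9, 1776 → Jan 9, 1777: 366 days (Feb 29, 1776 is in that span).
Jan 9, 1777 → Jan 9, 1778: 365 days.
Jan 9, 1778 → Jan 9, 1779: 365 days.
Jan 9, 1779 → Jan 9, 1780: 365 days.
Jan 9, 1780 → Feb 9, 1780: 31 days (January has 31).
Feb 9, 1780 → Mar 9, 1780: 29 days (February has 29).
Mar 9, 1780 → Apr 9, 1780: 31 days (March has 31).
Apr 9, 1780 → May 9, 1780: 30 days (April has 30).
May 9, 1780 → Jun 9, 1780: 31 days (May has 31).
Jun 9, 1780 → Jul 9, 1780: 30 days (June has 30).
Jul 9, 1780 → Aug 9, 1780: 31 days (July has 31).
Aug 9, 1780 → Sep 9, 1780: 31 days (August has 31).
Sep 9, 1780 → Oct 9, 1780: 30 days (September has 30).
Oct 9, 1780 → Oct 16, 1780: 7 days.
Total: 3568 days.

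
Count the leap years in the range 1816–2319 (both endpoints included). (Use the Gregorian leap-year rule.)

Multiples of 4 in [1816,2319]: 126.
Of those, multiples of 100: 5 (not leap unless ÷400).
Multiples of 400: 1.
Leap years = 126 − 5 + 1 = 122.

122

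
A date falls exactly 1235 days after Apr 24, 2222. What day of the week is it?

Saturday

First find the weekday of Apr 24, 2222. Doomsday rule: the anchor day for the 2200s is Friday. For year 22: 22÷12 = 1 r 10, and 10÷4 = 2, so 1+10+2 = 13.
Friday + 13 ≡ Thursday — that's 2222's doomsday.
In April the doomsday date is Apr 4.
Apr 24 is 20 days after Apr 4; 20 mod 7 = 6, so Thursday + 6 = Wednesday.
1235 mod 7 = 3, so 1235 days after a Wednesday is Wednesday + 3 = Saturday.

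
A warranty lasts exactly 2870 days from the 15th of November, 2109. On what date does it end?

+365 (one year) → Nov 15, 2110 (2505 left).
+365 (one year) → Nov 15, 2111 (2140 left).
+366 (one year; includes Feb 29, 2112) → Nov 15, 2112 (1774 left).
+365 (one year) → Nov 15, 2113 (1409 left).
+365 (one year) → Nov 15, 2114 (1044 left).
+365 (one year) → Nov 15, 2115 (679 left).
+366 (one year; includes Feb 29, 2116) → Nov 15, 2116 (313 left).
Nov has 30 days: +16 → Dec 1, 2116 (297 left).
Dec has 31 days: +31 → Jan 1, 2117 (266 left).
Jan has 31 days: +31 → Feb 1, 2117 (235 left).
Feb has 28 days: +28 → Mar 1, 2117 (207 left).
Mar has 31 days: +31 → Apr 1, 2117 (176 left).
Apr has 30 days: +30 → May 1, 2117 (146 left).
May has 31 days: +31 → Jun 1, 2117 (115 left).
Jun has 30 days: +30 → Jul 1, 2117 (85 left).
Jul has 31 days: +31 → Aug 1, 2117 (54 left).
Aug has 31 days: +31 → Sep 1, 2117 (23 left).
+23 → Sep 24, 2117.

September 24, 2117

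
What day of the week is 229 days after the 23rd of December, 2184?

Dec 23, 2184 is a Thursday.
229 mod 7 = 5, so 229 days after a Thursday is Thursday + 5 = Tuesday.

Tuesday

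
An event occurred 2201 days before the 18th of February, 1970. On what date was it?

−365 (one year) → Feb 18, 1969 (1836 left).
−366 (one year; includes Feb 29, 1968) → Feb 18, 1968 (1470 left).
−365 (one year) → Feb 18, 1967 (1105 left).
−365 (one year) → Feb 18, 1966 (740 left).
−365 (one year) → Feb 18, 1965 (375 left).
−18 → Jan 31, 1965 (end of Jan, 31 days; 357 left).
−31 → Dec 31, 1964 (end of Dec, 31 days; 326 left).
−31 → Nov 30, 1964 (end of Nov, 30 days; 295 left).
−30 → Oct 31, 1964 (end of Oct, 31 days; 265 left).
−31 → Sep 30, 1964 (end of Sep, 30 days; 234 left).
−30 → Aug 31, 1964 (end of Aug, 31 days; 204 left).
−31 → Jul 31, 1964 (end of Jul, 31 days; 173 left).
−31 → Jun 30, 1964 (end of Jun, 30 days; 142 left).
−30 → May 31, 1964 (end of May, 31 days; 112 left).
−31 → Apr 30, 1964 (end of Apr, 30 days; 81 left).
−30 → Mar 31, 1964 (end of Mar, 31 days; 51 left).
−31 → Feb 29, 1964 (end of Feb, 29 days; 20 left).
−20 → Feb 9, 1964.

February 9, 1964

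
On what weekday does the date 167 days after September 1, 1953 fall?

Monday

First find the weekday of Sep 1, 1953. Doomsday rule: the anchor day for the 1900s is Wednesday. For year 53: 53÷12 = 4 r 5, and 5÷4 = 1, so 4+5+1 = 10.
Wednesday + 10 ≡ Saturday — that's 1953's doomsday.
In September the doomsday date is Sep 5.
Sep 1 is 4 days before Sep 5; 4 mod 7 = 4, so Saturday − 4 = Tuesday.
167 mod 7 = 6, so 167 days after a Tuesday is Tuesday + 6 = Monday.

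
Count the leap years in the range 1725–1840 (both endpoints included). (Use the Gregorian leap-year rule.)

28

Multiples of 4 in [1725,1840]: 29.
Of those, multiples of 100: 1 (not leap unless ÷400).
Multiples of 400: 0.
Leap years = 29 − 1 + 0 = 28.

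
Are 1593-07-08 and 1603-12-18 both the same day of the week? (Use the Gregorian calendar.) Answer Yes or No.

Yes

From Jul 8, 1593 to Dec 18, 1603 is 3815 days.
3815 mod 7 = 0, so they are the same weekday.
(Jul 8, 1593 is a Thursday; Dec 18, 1603 is a Thursday.)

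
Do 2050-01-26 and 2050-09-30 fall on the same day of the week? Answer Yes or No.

No

From Jan 26, 2050 to Sep 30, 2050 is 247 days.
247 mod 7 = 2, so they are different weekdays.
(Jan 26, 2050 is a Wednesday; Sep 30, 2050 is a Friday.)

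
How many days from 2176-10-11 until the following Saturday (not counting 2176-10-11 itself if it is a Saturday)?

Oct 11, 2176 is a Friday.
From Friday to the next Saturday is 1 day.

1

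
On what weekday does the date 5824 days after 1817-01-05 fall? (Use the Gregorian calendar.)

First find the weekday of Jan 5, 1817. Doomsday rule: the anchor day for the 1800s is Friday. For year 17: 17÷12 = 1 r 5, and 5÷4 = 1, so 1+5+1 = 7.
Friday + 7 ≡ Friday — that's 1817's doomsday.
In January the doomsday date is Jan 3 (1817 is not a leap year).
Jan 5 is 2 days after Jan 3; 2 mod 7 = 2, so Friday + 2 = Sunday.
5824 mod 7 = 0, so 5824 days after a Sunday is Sunday + 0 = Sunday.

Sunday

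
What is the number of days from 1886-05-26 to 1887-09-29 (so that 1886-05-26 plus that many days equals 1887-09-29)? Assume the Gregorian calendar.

491

May 26, 1886 → May 26, 1887: 365 days.
May 26, 1887 → Jun 26, 1887: 31 days (May has 31).
Jun 26, 1887 → Jul 26, 1887: 30 days (June has 30).
Jul 26, 1887 → Aug 26, 1887: 31 days (July has 31).
Aug 26, 1887 → Sep 26, 1887: 31 days (August has 31).
Sep 26, 1887 → Sep 29, 1887: 3 days.
Total: 491 days.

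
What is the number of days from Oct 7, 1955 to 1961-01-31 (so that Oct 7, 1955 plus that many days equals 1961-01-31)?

1943

Oct 7, 1955 → Oct 7, 1956: 366 days (Feb 29, 1956 is in that span).
Oct 7, 1956 → Oct 7, 1957: 365 days.
Oct 7, 1957 → Oct 7, 1958: 365 days.
Oct 7, 1958 → Oct 7, 1959: 365 days.
Oct 7, 1959 → Oct 7, 1960: 366 days (Feb 29, 1960 is in that span).
Oct 7, 1960 → Nov 7, 1960: 31 days (October has 31).
Nov 7, 1960 → Dec 7, 1960: 30 days (November has 30).
Dec 7, 1960 → Jan 7, 1961: 31 days (December has 31).
Jan 7, 1961 → Jan 31, 1961: 24 days.
Total: 1943 days.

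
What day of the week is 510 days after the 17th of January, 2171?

Jan 17, 2171 is a Thursday.
510 mod 7 = 6, so 510 days after a Thursday is Thursday + 6 = Wednesday.

Wednesday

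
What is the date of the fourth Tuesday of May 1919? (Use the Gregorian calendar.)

May 27, 1919

May 1, 1919 is a Thursday.
The first Tuesday is therefore May 6 (5 days later).
The fourth Tuesday is 6 + 3×7 = May 27.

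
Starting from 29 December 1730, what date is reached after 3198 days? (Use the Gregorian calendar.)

October 1, 1739

+365 (one year) → Dec 29, 1731 (2833 left).
+366 (one year; includes Feb 29, 1732) → Dec 29, 1732 (2467 left).
+365 (one year) → Dec 29, 1733 (2102 left).
+365 (one year) → Dec 29, 1734 (1737 left).
+365 (one year) → Dec 29, 1735 (1372 left).
+366 (one year; includes Feb 29, 1736) → Dec 29, 1736 (1006 left).
+365 (one year) → Dec 29, 1737 (641 left).
+365 (one year) → Dec 29, 1738 (276 left).
Dec has 31 days: +3 → Jan 1, 1739 (273 left).
Jan has 31 days: +31 → Feb 1, 1739 (242 left).
Feb has 28 days: +28 → Mar 1, 1739 (214 left).
Mar has 31 days: +31 → Apr 1, 1739 (183 left).
Apr has 30 days: +30 → May 1, 1739 (153 left).
May has 31 days: +31 → Jun 1, 1739 (122 left).
Jun has 30 days: +30 → Jul 1, 1739 (92 left).
Jul has 31 days: +31 → Aug 1, 1739 (61 left).
Aug has 31 days: +31 → Sep 1, 1739 (30 left).
Sep has 30 days: +30 → Oct 1, 1739 (0 left).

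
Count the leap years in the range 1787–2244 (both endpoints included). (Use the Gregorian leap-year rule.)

Multiples of 4 in [1787,2244]: 115.
Of those, multiples of 100: 5 (not leap unless ÷400).
Multiples of 400: 1.
Leap years = 115 − 5 + 1 = 111.

111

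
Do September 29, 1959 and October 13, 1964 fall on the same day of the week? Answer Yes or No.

From Sep 29, 1959 to Oct 13, 1964 is 1841 days.
1841 mod 7 = 0, so they are the same weekday.
(Sep 29, 1959 is a Tuesday; Oct 13, 1964 is a Tuesday.)

Yes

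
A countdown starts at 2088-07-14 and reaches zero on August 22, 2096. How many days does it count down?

Jul 14, 2088 → Jul 14, 2089: 365 days.
Jul 14, 2089 → Jul 14, 2090: 365 days.
Jul 14, 2090 → Jul 14, 2091: 365 days.
Jul 14, 2091 → Jul 14, 2092: 366 days (Feb 29, 2092 is in that span).
Jul 14, 2092 → Jul 14, 2093: 365 days.
Jul 14, 2093 → Jul 14, 2094: 365 days.
Jul 14, 2094 → Jul 14, 2095: 365 days.
Jul 14, 2095 → Jul 14, 2096: 366 days (Feb 29, 2096 is in that span).
Jul 14, 2096 → Aug 14, 2096: 31 days (July has 31).
Aug 14, 2096 → Aug 22, 2096: 8 days.
Total: 2961 days.

2961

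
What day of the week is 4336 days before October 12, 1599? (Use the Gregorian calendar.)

First find the weekday of Oct 12, 1599. Doomsday rule: the anchor day for the 1500s is Wednesday. For year 99: 99÷12 = 8 r 3, and 3÷4 = 0, so 8+3+0 = 11.
Wednesday + 11 ≡ Sunday — that's 1599's doomsday.
In October the doomsday date is Oct 10.
Oct 12 is 2 days after Oct 10; 2 mod 7 = 2, so Sunday + 2 = Tuesday.
4336 mod 7 = 3, so 4336 days before a Tuesday is Tuesday − 3 = Saturday.

Saturday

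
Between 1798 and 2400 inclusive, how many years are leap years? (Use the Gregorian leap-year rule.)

146

Multiples of 4 in [1798,2400]: 151.
Of those, multiples of 100: 7 (not leap unless ÷400).
Multiples of 400: 2.
Leap years = 151 − 7 + 2 = 146.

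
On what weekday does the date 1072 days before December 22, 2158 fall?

Thursday

First find the weekday of Dec 22, 2158. Doomsday rule: the anchor day for the 2100s is Sunday. For year 58: 58÷12 = 4 r 10, and 10÷4 = 2, so 4+10+2 = 16.
Sunday + 16 ≡ Tuesday — that's 2158's doomsday.
In December the doomsday date is Dec 12.
Dec 22 is 10 days after Dec 12; 10 mod 7 = 3, so Tuesday + 3 = Friday.
1072 mod 7 = 1, so 1072 days before a Friday is Friday − 1 = Thursday.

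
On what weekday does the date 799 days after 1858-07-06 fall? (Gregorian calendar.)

Jul 6, 1858 is a Tuesday.
799 mod 7 = 1, so 799 days after a Tuesday is Tuesday + 1 = Wednesday.

Wednesday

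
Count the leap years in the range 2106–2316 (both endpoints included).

51

Multiples of 4 in [2106,2316]: 53.
Of those, multiples of 100: 2 (not leap unless ÷400).
Multiples of 400: 0.
Leap years = 53 − 2 + 0 = 51.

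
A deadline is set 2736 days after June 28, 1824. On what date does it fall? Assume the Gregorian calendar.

+365 (one year) → Jun 28, 1825 (2371 left).
+365 (one year) → Jun 28, 1826 (2006 left).
+365 (one year) → Jun 28, 1827 (1641 left).
+366 (one year; includes Feb 29, 1828) → Jun 28, 1828 (1275 left).
+365 (one year) → Jun 28, 1829 (910 left).
+365 (one year) → Jun 28, 1830 (545 left).
+365 (one year) → Jun 28, 1831 (180 left).
Jun has 30 days: +3 → Jul 1, 1831 (177 left).
Jul has 31 days: +31 → Aug 1, 1831 (146 left).
Aug has 31 days: +31 → Sep 1, 1831 (115 left).
Sep has 30 days: +30 → Oct 1, 1831 (85 left).
Oct has 31 days: +31 → Nov 1, 1831 (54 left).
Nov has 30 days: +30 → Dec 1, 1831 (24 left).
+24 → Dec 25, 1831.

December 25, 1831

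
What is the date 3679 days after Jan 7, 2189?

+365 (one year) → Jan 7, 2190 (3314 left).
+365 (one year) → Jan 7, 2191 (2949 left).
+365 (one year) → Jan 7, 2192 (2584 left).
+366 (one year; includes Feb 29, 2192) → Jan 7, 2193 (2218 left).
+365 (one year) → Jan 7, 2194 (1853 left).
+365 (one year) → Jan 7, 2195 (1488 left).
+365 (one year) → Jan 7, 2196 (1123 left).
+366 (one year; includes Feb 29, 2196) → Jan 7, 2197 (757 left).
+365 (one year) → Jan 7, 2198 (392 left).
Jan has 31 days: +25 → Feb 1, 2198 (367 left).
Feb has 28 days: +28 → Mar 1, 2198 (339 left).
Mar has 31 days: +31 → Apr 1, 2198 (308 left).
Apr has 30 days: +30 → May 1, 2198 (278 left).
May has 31 days: +31 → Jun 1, 2198 (247 left).
Jun has 30 days: +30 → Jul 1, 2198 (217 left).
Jul has 31 days: +31 → Aug 1, 2198 (186 left).
Aug has 31 days: +31 → Sep 1, 2198 (155 left).
Sep has 30 days: +30 → Oct 1, 2198 (125 left).
Oct has 31 days: +31 → Nov 1, 2198 (94 left).
Nov has 30 days: +30 → Dec 1, 2198 (64 left).
Dec has 31 days: +31 → Jan 1, 2199 (33 left).
Jan has 31 days: +31 → Feb 1, 2199 (2 left).
+2 → Feb 3, 2199.

February 3, 2199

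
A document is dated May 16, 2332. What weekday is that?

Monday

Doomsday rule: the anchor day for the 2300s is Wednesday. For year 32: 32÷12 = 2 r 8, and 8÷4 = 2, so 2+8+2 = 12.
Wednesday + 12 ≡ Monday — that's 2332's doomsday.
In May the doomsday date is May 9.
May 16 is 7 days after May 9; 7 mod 7 = 0, so Monday + 0 = Monday.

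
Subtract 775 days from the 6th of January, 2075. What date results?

November 22, 2072

−365 (one year) → Jan 6, 2074 (410 left).
−365 (one year) → Jan 6, 2073 (45 left).
−6 → Dec 31, 2072 (end of Dec, 31 days; 39 left).
−31 → Nov 30, 2072 (end of Nov, 30 days; 8 left).
−8 → Nov 22, 2072.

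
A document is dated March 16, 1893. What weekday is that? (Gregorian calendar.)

Thursday

Doomsday rule: the anchor day for the 1800s is Friday. For year 93: 93÷12 = 7 r 9, and 9÷4 = 2, so 7+9+2 = 18.
Friday + 18 ≡ Tuesday — that's 1893's doomsday.
In March the doomsday date is Mar 14.
Mar 16 is 2 days after Mar 14; 2 mod 7 = 2, so Tuesday + 2 = Thursday.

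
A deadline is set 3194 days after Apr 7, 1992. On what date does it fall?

January 4, 2001

+365 (one year) → Apr 7, 1993 (2829 left).
+365 (one year) → Apr 7, 1994 (2464 left).
+365 (one year) → Apr 7, 1995 (2099 left).
+366 (one year; includes Feb 29, 1996) → Apr 7, 1996 (1733 left).
+365 (one year) → Apr 7, 1997 (1368 left).
+365 (one year) → Apr 7, 1998 (1003 left).
+365 (one year) → Apr 7, 1999 (638 left).
+366 (one year; includes Feb 29, 2000) → Apr 7, 2000 (272 left).
Apr has 30 days: +24 → May 1, 2000 (248 left).
May has 31 days: +31 → Jun 1, 2000 (217 left).
Jun has 30 days: +30 → Jul 1, 2000 (187 left).
Jul has 31 days: +31 → Aug 1, 2000 (156 left).
Aug has 31 days: +31 → Sep 1, 2000 (125 left).
Sep has 30 days: +30 → Oct 1, 2000 (95 left).
Oct has 31 days: +31 → Nov 1, 2000 (64 left).
Nov has 30 days: +30 → Dec 1, 2000 (34 left).
Dec has 31 days: +31 → Jan 1, 2001 (3 left).
+3 → Jan 4, 2001.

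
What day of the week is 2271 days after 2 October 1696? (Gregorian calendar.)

First find the weekday of Oct 2, 1696. Doomsday rule: the anchor day for the 1600s is Tuesday. For year 96: 96÷12 = 8 r 0, and 0÷4 = 0, so 8+0+0 = 8.
Tuesday + 8 ≡ Wednesday — that's 1696's doomsday.
In October the doomsday date is Oct 10.
Oct 2 is 8 days before Oct 10; 8 mod 7 = 1, so Wednesday − 1 = Tuesday.
2271 mod 7 = 3, so 2271 days after a Tuesday is Tuesday + 3 = Friday.

Friday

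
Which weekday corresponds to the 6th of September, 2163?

Tuesday

Doomsday rule: the anchor day for the 2100s is Sunday. For year 63: 63÷12 = 5 r 3, and 3÷4 = 0, so 5+3+0 = 8.
Sunday + 8 ≡ Monday — that's 2163's doomsday.
In September the doomsday date is Sep 5.
Sep 6 is 1 day after Sep 5; 1 mod 7 = 1, so Monday + 1 = Tuesday.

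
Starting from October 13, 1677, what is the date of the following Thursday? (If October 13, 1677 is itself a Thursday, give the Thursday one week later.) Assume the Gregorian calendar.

October 14, 1677

Oct 13, 1677 is a Wednesday.
From Wednesday to the next Thursday is 1 day.
Oct 13, 1677 + 1 = Oct 14, 1677.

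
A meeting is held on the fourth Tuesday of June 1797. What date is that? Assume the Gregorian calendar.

June 27, 1797

June 1, 1797 is a Thursday.
The first Tuesday is therefore June 6 (5 days later).
The fourth Tuesday is 6 + 3×7 = June 27.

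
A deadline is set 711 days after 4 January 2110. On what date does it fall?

+365 (one year) → Jan 4, 2111 (346 left).
Jan has 31 days: +28 → Feb 1, 2111 (318 left).
Feb has 28 days: +28 → Mar 1, 2111 (290 left).
Mar has 31 days: +31 → Apr 1, 2111 (259 left).
Apr has 30 days: +30 → May 1, 2111 (229 left).
May has 31 days: +31 → Jun 1, 2111 (198 left).
Jun has 30 days: +30 → Jul 1, 2111 (168 left).
Jul has 31 days: +31 → Aug 1, 2111 (137 left).
Aug has 31 days: +31 → Sep 1, 2111 (106 left).
Sep has 30 days: +30 → Oct 1, 2111 (76 left).
Oct has 31 days: +31 → Nov 1, 2111 (45 left).
Nov has 30 days: +30 → Dec 1, 2111 (15 left).
+15 → Dec 16, 2111.

December 16, 2111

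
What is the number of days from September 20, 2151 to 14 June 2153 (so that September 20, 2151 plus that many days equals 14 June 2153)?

Sep 20, 2151 → Sep 20, 2152: 366 days (Feb 29, 2152 is in that span).
Sep 20, 2152 → Oct 20, 2152: 30 days (September has 30).
Oct 20, 2152 → Nov 20, 2152: 31 days (October has 31).
Nov 20, 2152 → Dec 20, 2152: 30 days (November has 30).
Dec 20, 2152 → Jan 20, 2153: 31 days (December has 31).
Jan 20, 2153 → Feb 20, 2153: 31 days (January has 31).
Feb 20, 2153 → Mar 20, 2153: 28 days (February has 28).
Mar 20, 2153 → Apr 20, 2153: 31 days (March has 31).
Apr 20, 2153 → May 20, 2153: 30 days (April has 30).
May 20, 2153 → Jun 14, 2153: 25 days.
Total: 633 days.

633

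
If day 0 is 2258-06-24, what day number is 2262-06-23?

1460

Jun 24, 2258 → Jun 24, 2259: 365 days.
Jun 24, 2259 → Jun 24, 2260: 366 days (Feb 29, 2260 is in that span).
Jun 24, 2260 → Jun 24, 2261: 365 days.
Jun 24, 2261 → Jul 24, 2261: 30 days (June has 30).
Jul 24, 2261 → Aug 24, 2261: 31 days (July has 31).
Aug 24, 2261 → Sep 24, 2261: 31 days (August has 31).
Sep 24, 2261 → Oct 24, 2261: 30 days (September has 30).
Oct 24, 2261 → Nov 24, 2261: 31 days (October has 31).
Nov 24, 2261 → Dec 24, 2261: 30 days (November has 30).
Dec 24, 2261 → Jan 24, 2262: 31 days (December has 31).
Jan 24, 2262 → Feb 24, 2262: 31 days (January has 31).
Feb 24, 2262 → Mar 24, 2262: 28 days (February has 28).
Mar 24, 2262 → Apr 24, 2262: 31 days (March has 31).
Apr 24, 2262 → May 24, 2262: 30 days (April has 30).
May 24, 2262 → Jun 23, 2262: 30 days.
Total: 1460 days.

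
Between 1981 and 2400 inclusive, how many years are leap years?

102

Multiples of 4 in [1981,2400]: 105.
Of those, multiples of 100: 5 (not leap unless ÷400).
Multiples of 400: 2.
Leap years = 105 − 5 + 2 = 102.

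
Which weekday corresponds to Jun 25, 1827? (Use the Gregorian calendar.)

Doomsday rule: the anchor day for the 1800s is Friday. For year 27: 27÷12 = 2 r 3, and 3÷4 = 0, so 2+3+0 = 5.
Friday + 5 ≡ Wednesday — that's 1827's doomsday.
In June the doomsday date is Jun 6.
Jun 25 is 19 days after Jun 6; 19 mod 7 = 5, so Wednesday + 5 = Monday.

Monday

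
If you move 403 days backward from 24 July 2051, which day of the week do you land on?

Thursday

First find the weekday of Jul 24, 2051. Doomsday rule: the anchor day for the 2000s is Tuesday. For year 51: 51÷12 = 4 r 3, and 3÷4 = 0, so 4+3+0 = 7.
Tuesday + 7 ≡ Tuesday — that's 2051's doomsday.
In July the doomsday date is Jul 11.
Jul 24 is 13 days after Jul 11; 13 mod 7 = 6, so Tuesday + 6 = Monday.
403 mod 7 = 4, so 403 days before a Monday is Monday − 4 = Thursday.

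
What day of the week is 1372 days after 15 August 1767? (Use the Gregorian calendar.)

First find the weekday of Aug 15, 1767. Doomsday rule: the anchor day for the 1700s is Sunday. For year 67: 67÷12 = 5 r 7, and 7÷4 = 1, so 5+7+1 = 13.
Sunday + 13 ≡ Saturday — that's 1767's doomsday.
In August the doomsday date is Aug 8.
Aug 15 is 7 days after Aug 8; 7 mod 7 = 0, so Saturday + 0 = Saturday.
1372 mod 7 = 0, so 1372 days after a Saturday is Saturday + 0 = Saturday.

Saturday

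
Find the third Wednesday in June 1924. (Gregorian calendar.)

June 18, 1924

June 1, 1924 is a Sunday.
The first Wednesday is therefore June 4 (3 days later).
The third Wednesday is 4 + 2×7 = June 18.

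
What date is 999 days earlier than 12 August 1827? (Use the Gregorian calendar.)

November 16, 1824

−365 (one year) → Aug 12, 1826 (634 left).
−365 (one year) → Aug 12, 1825 (269 left).
−12 → Jul 31, 1825 (end of Jul, 31 days; 257 left).
−31 → Jun 30, 1825 (end of Jun, 30 days; 226 left).
−30 → May 31, 1825 (end of May, 31 days; 196 left).
−31 → Apr 30, 1825 (end of Apr, 30 days; 165 left).
−30 → Mar 31, 1825 (end of Mar, 31 days; 135 left).
−31 → Feb 28, 1825 (end of Feb, 28 days; 104 left).
−28 → Jan 31, 1825 (end of Jan, 31 days; 76 left).
−31 → Dec 31, 1824 (end of Dec, 31 days; 45 left).
−31 → Nov 30, 1824 (end of Nov, 30 days; 14 left).
−14 → Nov 16, 1824.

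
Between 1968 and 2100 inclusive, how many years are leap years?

33

Multiples of 4 in [1968,2100]: 34.
Of those, multiples of 100: 2 (not leap unless ÷400).
Multiples of 400: 1.
Leap years = 34 − 2 + 1 = 33.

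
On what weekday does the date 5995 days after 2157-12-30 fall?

Dec 30, 2157 is a Friday.
5995 mod 7 = 3, so 5995 days after a Friday is Friday + 3 = Monday.

Monday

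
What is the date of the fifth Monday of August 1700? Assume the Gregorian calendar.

August 1, 1700 is a Sunday.
The first Monday is therefore August 2 (1 days later).
The fifth Monday is 2 + 4×7 = August 30.

August 30, 1700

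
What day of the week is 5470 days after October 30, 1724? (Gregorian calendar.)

Thursday

First find the weekday of Oct 30, 1724. Doomsday rule: the anchor day for the 1700s is Sunday. For year 24: 24÷12 = 2 r 0, and 0÷4 = 0, so 2+0+0 = 2.
Sunday + 2 ≡ Tuesday — that's 1724's doomsday.
In October the doomsday date is Oct 10.
Oct 30 is 20 days after Oct 10; 20 mod 7 = 6, so Tuesday + 6 = Monday.
5470 mod 7 = 3, so 5470 days after a Monday is Monday + 3 = Thursday.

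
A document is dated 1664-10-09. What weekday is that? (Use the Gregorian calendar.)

Doomsday rule: the anchor day for the 1600s is Tuesday. For year 64: 64÷12 = 5 r 4, and 4÷4 = 1, so 5+4+1 = 10.
Tuesday + 10 ≡ Friday — that's 1664's doomsday.
In October the doomsday date is Oct 10.
Oct 9 is 1 day before Oct 10; 1 mod 7 = 1, so Friday − 1 = Thursday.

Thursday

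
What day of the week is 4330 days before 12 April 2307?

Apr 12, 2307 is a Friday.
4330 mod 7 = 4, so 4330 days before a Friday is Friday − 4 = Monday.

Monday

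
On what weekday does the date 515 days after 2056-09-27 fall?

Sep 27, 2056 is a Wednesday.
515 mod 7 = 4, so 515 days after a Wednesday is Wednesday + 4 = Sunday.

Sunday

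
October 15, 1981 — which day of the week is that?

Thursday

January 1, 1981 is a Thursday.
Jan 1, 1981 → Feb 1, 1981: 31 days (January has 31).
Feb 1, 1981 → Mar 1, 1981: 28 days (February has 28).
Mar 1, 1981 → Apr 1, 1981: 31 days (March has 31).
Apr 1, 1981 → May 1, 1981: 30 days (April has 30).
May 1, 1981 → Jun 1, 1981: 31 days (May has 31).
Jun 1, 1981 → Jul 1, 1981: 30 days (June has 30).
Jul 1, 1981 → Aug 1, 1981: 31 days (July has 31).
Aug 1, 1981 → Sep 1, 1981: 31 days (August has 31).
Sep 1, 1981 → Oct 1, 1981: 30 days (September has 30).
Oct 1, 1981 → Oct 15, 1981: 14 days.
Total: 287 days.
287 mod 7 = 0, so Thursday + 0 = Thursday.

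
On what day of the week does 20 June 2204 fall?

Wednesday

Doomsday rule: the anchor day for the 2200s is Friday. For year 04: 4÷12 = 0 r 4, and 4÷4 = 1, so 0+4+1 = 5.
Friday + 5 ≡ Wednesday — that's 2204's doomsday.
In June the doomsday date is Jun 6.
Jun 20 is 14 days after Jun 6; 14 mod 7 = 0, so Wednesday + 0 = Wednesday.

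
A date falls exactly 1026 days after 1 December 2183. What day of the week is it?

Friday

Dec 1, 2183 is a Monday.
1026 mod 7 = 4, so 1026 days after a Monday is Monday + 4 = Friday.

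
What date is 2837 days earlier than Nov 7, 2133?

January 31, 2126

−365 (one year) → Nov 7, 2132 (2472 left).
−366 (one year; includes Feb 29, 2132) → Nov 7, 2131 (2106 left).
−365 (one year) → Nov 7, 2130 (1741 left).
−365 (one year) → Nov 7, 2129 (1376 left).
−365 (one year) → Nov 7, 2128 (1011 left).
−366 (one year; includes Feb 29, 2128) → Nov 7, 2127 (645 left).
−365 (one year) → Nov 7, 2126 (280 left).
−7 → Oct 31, 2126 (end of Oct, 31 days; 273 left).
−31 → Sep 30, 2126 (end of Sep, 30 days; 242 left).
−30 → Aug 31, 2126 (end of Aug, 31 days; 212 left).
−31 → Jul 31, 2126 (end of Jul, 31 days; 181 left).
−31 → Jun 30, 2126 (end of Jun, 30 days; 150 left).
−30 → May 31, 2126 (end of May, 31 days; 120 left).
−31 → Apr 30, 2126 (end of Apr, 30 days; 89 left).
−30 → Mar 31, 2126 (end of Mar, 31 days; 59 left).
−31 → Feb 28, 2126 (end of Feb, 28 days; 28 left).
−28 → Jan 31, 2126 (end of Jan, 31 days; 0 left).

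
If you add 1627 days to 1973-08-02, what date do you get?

+365 (one year) → Aug 2, 1974 (1262 left).
+365 (one year) → Aug 2, 1975 (897 left).
+366 (one year; includes Feb 29, 1976) → Aug 2, 1976 (531 left).
+365 (one year) → Aug 2, 1977 (166 left).
Aug has 31 days: +30 → Sep 1, 1977 (136 left).
Sep has 30 days: +30 → Oct 1, 1977 (106 left).
Oct has 31 days: +31 → Nov 1, 1977 (75 left).
Nov has 30 days: +30 → Dec 1, 1977 (45 left).
Dec has 31 days: +31 → Jan 1, 1978 (14 left).
+14 → Jan 15, 1978.

January 15, 1978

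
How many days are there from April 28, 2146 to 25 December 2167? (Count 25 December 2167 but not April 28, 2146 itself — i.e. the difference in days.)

7911

Apr 28, 2146 → Apr 28, 2147: 365 days.
Apr 28, 2147 → Apr 28, 2148: 366 days (Feb 29, 2148 is in that span).
Apr 28, 2148 → Apr 28, 2149: 365 days.
Apr 28, 2149 → Apr 28, 2150: 365 days.
Apr 28, 2150 → Apr 28, 2151: 365 days.
Apr 28, 2151 → Apr 28, 2152: 366 days (Feb 29, 2152 is in that span).
Apr 28, 2152 → Apr 28, 2153: 365 days.
Apr 28, 2153 → Apr 28, 2154: 365 days.
Apr 28, 2154 → Apr 28, 2155: 365 days.
Apr 28, 2155 → Apr 28, 2156: 366 days (Feb 29, 2156 is in that span).
Apr 28, 2156 → Apr 28, 2157: 365 days.
Apr 28, 2157 → Apr 28, 2158: 365 days.
Apr 28, 2158 → Apr 28, 2159: 365 days.
Apr 28, 2159 → Apr 28, 2160: 366 days (Feb 29, 2160 is in that span).
Apr 28, 2160 → Apr 28, 2161: 365 days.
Apr 28, 2161 → Apr 28, 2162: 365 days.
Apr 28, 2162 → Apr 28, 2163: 365 days.
Apr 28, 2163 → Apr 28, 2164: 366 days (Feb 29, 2164 is in that span).
Apr 28, 2164 → Apr 28, 2165: 365 days.
Apr 28, 2165 → Apr 28, 2166: 365 days.
Apr 28, 2166 → Apr 28, 2167: 365 days.
Apr 28, 2167 → May 28, 2167: 30 days (April has 30).
May 28, 2167 → Jun 28, 2167: 31 days (May has 31).
Jun 28, 2167 → Jul 28, 2167: 30 days (June has 30).
Jul 28, 2167 → Aug 28, 2167: 31 days (July has 31).
Aug 28, 2167 → Sep 28, 2167: 31 days (August has 31).
Sep 28, 2167 → Oct 28, 2167: 30 days (September has 30).
Oct 28, 2167 → Nov 28, 2167: 31 days (October has 31).
Nov 28, 2167 → Dec 25, 2167: 27 days.
Total: 7911 days.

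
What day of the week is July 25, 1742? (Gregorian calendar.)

Doomsday rule: the anchor day for the 1700s is Sunday. For year 42: 42÷12 = 3 r 6, and 6÷4 = 1, so 3+6+1 = 10.
Sunday + 10 ≡ Wednesday — that's 1742's doomsday.
In July the doomsday date is Jul 11.
Jul 25 is 14 days after Jul 11; 14 mod 7 = 0, so Wednesday + 0 = Wednesday.

Wednesday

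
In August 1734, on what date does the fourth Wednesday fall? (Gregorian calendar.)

August 25, 1734

August 1, 1734 is a Sunday.
The first Wednesday is therefore August 4 (3 days later).
The fourth Wednesday is 4 + 3×7 = August 25.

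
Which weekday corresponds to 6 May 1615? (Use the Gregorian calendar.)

Doomsday rule: the anchor day for the 1600s is Tuesday. For year 15: 15÷12 = 1 r 3, and 3÷4 = 0, so 1+3+0 = 4.
Tuesday + 4 ≡ Saturday — that's 1615's doomsday.
In May the doomsday date is May 9.
May 6 is 3 days before May 9; 3 mod 7 = 3, so Saturday − 3 = Wednesday.

Wednesday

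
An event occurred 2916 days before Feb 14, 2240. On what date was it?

February 20, 2232

−365 (one year) → Feb 14, 2239 (2551 left).
−365 (one year) → Feb 14, 2238 (2186 left).
−365 (one year) → Feb 14, 2237 (1821 left).
−366 (one year; includes Feb 29, 2236) → Feb 14, 2236 (1455 left).
−365 (one year) → Feb 14, 2235 (1090 left).
−365 (one year) → Feb 14, 2234 (725 left).
−365 (one year) → Feb 14, 2233 (360 left).
−14 → Jan 31, 2233 (end of Jan, 31 days; 346 left).
−31 → Dec 31, 2232 (end of Dec, 31 days; 315 left).
−31 → Nov 30, 2232 (end of Nov, 30 days; 284 left).
−30 → Oct 31, 2232 (end of Oct, 31 days; 254 left).
−31 → Sep 30, 2232 (end of Sep, 30 days; 223 left).
−30 → Aug 31, 2232 (end of Aug, 31 days; 193 left).
−31 → Jul 31, 2232 (end of Jul, 31 days; 162 left).
−31 → Jun 30, 2232 (end of Jun, 30 days; 131 left).
−30 → May 31, 2232 (end of May, 31 days; 101 left).
−31 → Apr 30, 2232 (end of Apr, 30 days; 70 left).
−30 → Mar 31, 2232 (end of Mar, 31 days; 40 left).
−31 → Feb 29, 2232 (end of Feb, 29 days; 9 left).
−9 → Feb 20, 2232.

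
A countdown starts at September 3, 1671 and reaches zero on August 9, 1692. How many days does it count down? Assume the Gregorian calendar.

7646

Sep 3, 1671 → Sep 3, 1672: 366 days (Feb 29, 1672 is in that span).
Sep 3, 1672 → Sep 3, 1673: 365 days.
Sep 3, 1673 → Sep 3, 1674: 365 days.
Sep 3, 1674 → Sep 3, 1675: 365 days.
Sep 3, 1675 → Sep 3, 1676: 366 days (Feb 29, 1676 is in that span).
Sep 3, 1676 → Sep 3, 1677: 365 days.
Sep 3, 1677 → Sep 3, 1678: 365 days.
Sep 3, 1678 → Sep 3, 1679: 365 days.
Sep 3, 1679 → Sep 3, 1680: 366 days (Feb 29, 1680 is in that span).
Sep 3, 1680 → Sep 3, 1681: 365 days.
Sep 3, 1681 → Sep 3, 1682: 365 days.
Sep 3, 1682 → Sep 3, 1683: 365 days.
Sep 3, 1683 → Sep 3, 1684: 366 days (Feb 29, 1684 is in that span).
Sep 3, 1684 → Sep 3, 1685: 365 days.
Sep 3, 1685 → Sep 3, 1686: 365 days.
Sep 3, 1686 → Sep 3, 1687: 365 days.
Sep 3, 1687 → Sep 3, 1688: 366 days (Feb 29, 1688 is in that span).
Sep 3, 1688 → Sep 3, 1689: 365 days.
Sep 3, 1689 → Sep 3, 1690: 365 days.
Sep 3, 1690 → Sep 3, 1691: 365 days.
Sep 3, 1691 → Oct 3, 1691: 30 days (September has 30).
Oct 3, 1691 → Nov 3, 1691: 31 days (October has 31).
Nov 3, 1691 → Dec 3, 1691: 30 days (November has 30).
Dec 3, 1691 → Jan 3, 1692: 31 days (December has 31).
Jan 3, 1692 → Feb 3, 1692: 31 days (January has 31).
Feb 3, 1692 → Mar 3, 1692: 29 days (February has 29).
Mar 3, 1692 → Apr 3, 1692: 31 days (March has 31).
Apr 3, 1692 → May 3, 1692: 30 days (April has 30).
May 3, 1692 → Jun 3, 1692: 31 days (May has 31).
Jun 3, 1692 → Jul 3, 1692: 30 days (June has 30).
Jul 3, 1692 → Aug 3, 1692: 31 days (July has 31).
Aug 3, 1692 → Aug 9, 1692: 6 days.
Total: 7646 days.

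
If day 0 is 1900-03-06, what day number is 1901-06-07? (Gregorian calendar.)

Mar 6, 1900 → Mar 6, 1901: 365 days.
Mar 6, 1901 → Apr 6, 1901: 31 days (March has 31).
Apr 6, 1901 → May 6, 1901: 30 days (April has 30).
May 6, 1901 → Jun 6, 1901: 31 days (May has 31).
Jun 6, 1901 → Jun 7, 1901: 1 days.
Total: 458 days.

458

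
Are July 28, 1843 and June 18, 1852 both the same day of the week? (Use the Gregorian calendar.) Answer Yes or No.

Yes

From Jul 28, 1843 to Jun 18, 1852 is 3248 days.
3248 mod 7 = 0, so they are the same weekday.
(Jul 28, 1843 is a Friday; Jun 18, 1852 is a Friday.)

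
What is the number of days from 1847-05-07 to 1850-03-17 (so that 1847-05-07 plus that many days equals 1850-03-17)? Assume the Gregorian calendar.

May 7, 1847 → May 7, 1848: 366 days (Feb 29, 1848 is in that span).
May 7, 1848 → May 7, 1849: 365 days.
May 7, 1849 → Jun 7, 1849: 31 days (May has 31).
Jun 7, 1849 → Jul 7, 1849: 30 days (June has 30).
Jul 7, 1849 → Aug 7, 1849: 31 days (July has 31).
Aug 7, 1849 → Sep 7, 1849: 31 days (August has 31).
Sep 7, 1849 → Oct 7, 1849: 30 days (September has 30).
Oct 7, 1849 → Nov 7, 1849: 31 days (October has 31).
Nov 7, 1849 → Dec 7, 1849: 30 days (November has 30).
Dec 7, 1849 → Jan 7, 1850: 31 days (December has 31).
Jan 7, 1850 → Feb 7, 1850: 31 days (January has 31).
Feb 7, 1850 → Mar 7, 1850: 28 days (February has 28).
Mar 7, 1850 → Mar 17, 1850: 10 days.
Total: 1045 days.

1045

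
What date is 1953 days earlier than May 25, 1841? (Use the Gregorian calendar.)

January 19, 1836

−365 (one year) → May 25, 1840 (1588 left).
−366 (one year; includes Feb 29, 1840) → May 25, 1839 (1222 left).
−365 (one year) → May 25, 1838 (857 left).
−365 (one year) → May 25, 1837 (492 left).
−365 (one year) → May 25, 1836 (127 left).
−25 → Apr 30, 1836 (end of Apr, 30 days; 102 left).
−30 → Mar 31, 1836 (end of Mar, 31 days; 72 left).
−31 → Feb 29, 1836 (end of Feb, 29 days; 41 left).
−29 → Jan 31, 1836 (end of Jan, 31 days; 12 left).
−12 → Jan 19, 1836.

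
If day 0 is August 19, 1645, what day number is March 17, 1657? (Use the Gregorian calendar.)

Aug 19, 1645 → Aug 19, 1646: 365 days.
Aug 19, 1646 → Aug 19, 1647: 365 days.
Aug 19, 1647 → Aug 19, 1648: 366 days (Feb 29, 1648 is in that span).
Aug 19, 1648 → Aug 19, 1649: 365 days.
Aug 19, 1649 → Aug 19, 1650: 365 days.
Aug 19, 1650 → Aug 19, 1651: 365 days.
Aug 19, 1651 → Aug 19, 1652: 366 days (Feb 29, 1652 is in that span).
Aug 19, 1652 → Aug 19, 1653: 365 days.
Aug 19, 1653 → Aug 19, 1654: 365 days.
Aug 19, 1654 → Aug 19, 1655: 365 days.
Aug 19, 1655 → Aug 19, 1656: 366 days (Feb 29, 1656 is in that span).
Aug 19, 1656 → Sep 19, 1656: 31 days (August has 31).
Sep 19, 1656 → Oct 19, 1656: 30 days (September has 30).
Oct 19, 1656 → Nov 19, 1656: 31 days (October has 31).
Nov 19, 1656 → Dec 19, 1656: 30 days (November has 30).
Dec 19, 1656 → Jan 19, 1657: 31 days (December has 31).
Jan 19, 1657 → Feb 19, 1657: 31 days (January has 31).
Feb 19, 1657 → Mar 17, 1657: 26 days.
Total: 4228 days.

4228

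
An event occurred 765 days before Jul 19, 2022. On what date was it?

June 14, 2020

−365 (one year) → Jul 19, 2021 (400 left).
−19 → Jun 30, 2021 (end of Jun, 30 days; 381 left).
−30 → May 31, 2021 (end of May, 31 days; 351 left).
−31 → Apr 30, 2021 (end of Apr, 30 days; 320 left).
−30 → Mar 31, 2021 (end of Mar, 31 days; 290 left).
−31 → Feb 28, 2021 (end of Feb, 28 days; 259 left).
−28 → Jan 31, 2021 (end of Jan, 31 days; 231 left).
−31 → Dec 31, 2020 (end of Dec, 31 days; 200 left).
−31 → Nov 30, 2020 (end of Nov, 30 days; 169 left).
−30 → Oct 31, 2020 (end of Oct, 31 days; 139 left).
−31 → Sep 30, 2020 (end of Sep, 30 days; 108 left).
−30 → Aug 31, 2020 (end of Aug, 31 days; 78 left).
−31 → Jul 31, 2020 (end of Jul, 31 days; 47 left).
−31 → Jun 30, 2020 (end of Jun, 30 days; 16 left).
−16 → Jun 14, 2020.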